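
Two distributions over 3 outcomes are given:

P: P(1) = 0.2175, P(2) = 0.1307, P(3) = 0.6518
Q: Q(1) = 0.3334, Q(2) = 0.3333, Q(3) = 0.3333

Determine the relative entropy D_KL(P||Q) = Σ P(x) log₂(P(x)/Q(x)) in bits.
0.3201 bits

D_KL(P||Q) = Σ P(x) log₂(P(x)/Q(x))

Computing term by term:
  P(1)·log₂(P(1)/Q(1)) = 0.2175·log₂(0.2175/0.3334) = -0.13403
  P(2)·log₂(P(2)/Q(2)) = 0.1307·log₂(0.1307/0.3333) = -0.17652
  P(3)·log₂(P(3)/Q(3)) = 0.6518·log₂(0.6518/0.3333) = 0.63069

D_KL(P||Q) = -0.13403 - 0.17652 + 0.63069 = 0.32014 ≈ 0.3201 bits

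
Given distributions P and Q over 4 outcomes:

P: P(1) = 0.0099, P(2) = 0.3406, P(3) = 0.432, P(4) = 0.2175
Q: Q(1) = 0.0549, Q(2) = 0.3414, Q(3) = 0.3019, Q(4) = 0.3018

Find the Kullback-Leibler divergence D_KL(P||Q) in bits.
0.0949 bits

D_KL(P||Q) = Σ P(x) log₂(P(x)/Q(x))

Computing term by term:
  P(1)·log₂(P(1)/Q(1)) = 0.0099·log₂(0.0099/0.0549) = -0.02447
  P(2)·log₂(P(2)/Q(2)) = 0.3406·log₂(0.3406/0.3414) = -0.00115
  P(3)·log₂(P(3)/Q(3)) = 0.432·log₂(0.432/0.3019) = 0.22333
  P(4)·log₂(P(4)/Q(4)) = 0.2175·log₂(0.2175/0.3018) = -0.10279

D_KL(P||Q) = -0.02447 - 0.00115 + 0.22333 - 0.10279 = 0.09492 ≈ 0.0949 bits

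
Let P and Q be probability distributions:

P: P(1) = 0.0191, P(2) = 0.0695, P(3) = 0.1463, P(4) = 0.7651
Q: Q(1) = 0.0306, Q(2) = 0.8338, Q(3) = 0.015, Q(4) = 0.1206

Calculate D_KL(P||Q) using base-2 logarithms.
2.2579 bits

D_KL(P||Q) = Σ P(x) log₂(P(x)/Q(x))

Computing term by term:
  P(1)·log₂(P(1)/Q(1)) = 0.0191·log₂(0.0191/0.0306) = -0.01299
  P(2)·log₂(P(2)/Q(2)) = 0.0695·log₂(0.0695/0.8338) = -0.24913
  P(3)·log₂(P(3)/Q(3)) = 0.1463·log₂(0.1463/0.015) = 0.48073
  P(4)·log₂(P(4)/Q(4)) = 0.7651·log₂(0.7651/0.1206) = 2.03931

D_KL(P||Q) = -0.01299 - 0.24913 + 0.48073 + 2.03931 = 2.25792 ≈ 2.2579 bits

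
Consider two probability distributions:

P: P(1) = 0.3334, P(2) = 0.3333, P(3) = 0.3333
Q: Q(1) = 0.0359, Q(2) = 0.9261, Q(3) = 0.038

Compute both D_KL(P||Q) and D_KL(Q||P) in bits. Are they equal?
D_KL(P||Q) = 1.6247 bits, D_KL(Q||P) = 1.1309 bits. No, they are not equal.

D_KL(P||Q) = Σ P(x) log₂(P(x)/Q(x))

Computing term by term:
  P(1)·log₂(P(1)/Q(1)) = 0.3334·log₂(0.3334/0.0359) = 1.07195
  P(2)·log₂(P(2)/Q(2)) = 0.3333·log₂(0.3333/0.9261) = -0.49140
  P(3)·log₂(P(3)/Q(3)) = 0.3333·log₂(0.3333/0.038) = 1.04415

D_KL(P||Q) = 1.07195 - 0.49140 + 1.04415 = 1.62470 ≈ 1.6247 bits

D_KL(Q||P) = Σ Q(x) log₂(Q(x)/P(x))

Computing term by term:
  Q(1)·log₂(Q(1)/P(1)) = 0.0359·log₂(0.0359/0.3334) = -0.11543
  Q(2)·log₂(Q(2)/P(2)) = 0.9261·log₂(0.9261/0.3333) = 1.36539
  Q(3)·log₂(Q(3)/P(3)) = 0.038·log₂(0.038/0.3333) = -0.11904

D_KL(Q||P) = -0.11543 + 1.36539 - 0.11904 = 1.13092 ≈ 1.1309 bits

These are NOT equal (difference: 0.4938 bits). KL divergence is asymmetric: D_KL(P||Q) ≠ D_KL(Q||P) in general.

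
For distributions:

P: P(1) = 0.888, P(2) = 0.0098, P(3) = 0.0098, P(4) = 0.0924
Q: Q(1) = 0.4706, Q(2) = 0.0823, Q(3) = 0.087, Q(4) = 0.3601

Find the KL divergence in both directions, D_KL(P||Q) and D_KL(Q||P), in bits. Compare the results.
D_KL(P||Q) = 0.5712 bits, D_KL(Q||P) = 0.8023 bits. D_KL(Q||P) is larger than D_KL(P||Q) by 0.2311 bits; the two directions differ.

D_KL(P||Q) = Σ P(x) log₂(P(x)/Q(x))

Computing term by term:
  P(1)·log₂(P(1)/Q(1)) = 0.888·log₂(0.888/0.4706) = 0.81346
  P(2)·log₂(P(2)/Q(2)) = 0.0098·log₂(0.0098/0.0823) = -0.03009
  P(3)·log₂(P(3)/Q(3)) = 0.0098·log₂(0.0098/0.087) = -0.03087
  P(4)·log₂(P(4)/Q(4)) = 0.0924·log₂(0.0924/0.3601) = -0.18133

D_KL(P||Q) = 0.81346 - 0.03009 - 0.03087 - 0.18133 = 0.57117 ≈ 0.5712 bits

D_KL(Q||P) = Σ Q(x) log₂(Q(x)/P(x))

Computing term by term:
  Q(1)·log₂(Q(1)/P(1)) = 0.4706·log₂(0.4706/0.888) = -0.43110
  Q(2)·log₂(Q(2)/P(2)) = 0.0823·log₂(0.0823/0.0098) = 0.25266
  Q(3)·log₂(Q(3)/P(3)) = 0.087·log₂(0.087/0.0098) = 0.27406
  Q(4)·log₂(Q(4)/P(4)) = 0.3601·log₂(0.3601/0.0924) = 0.70667

D_KL(Q||P) = -0.43110 + 0.25266 + 0.27406 + 0.70667 = 0.80229 ≈ 0.8023 bits

These are NOT equal (difference: 0.2311 bits). KL divergence is asymmetric: D_KL(P||Q) ≠ D_KL(Q||P) in general.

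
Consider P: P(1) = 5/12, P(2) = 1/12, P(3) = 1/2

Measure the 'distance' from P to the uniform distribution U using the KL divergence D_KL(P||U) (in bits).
0.2600 bits

U(i) = 1/3 for all i

D_KL(P||U) = Σ P(x) log₂(P(x) / (1/3))
           = Σ P(x) log₂(P(x)) + log₂(3)
           = log₂(3) - H(P)

H(P) = -Σ P(x) log₂(P(x)):
  -P(1)·log₂(P(1)) = -(5/12)·log₂(5/12) = 0.52626
  -P(2)·log₂(P(2)) = -(1/12)·log₂(1/12) = 0.29875
  -P(3)·log₂(P(3)) = -(1/2)·log₂(1/2) = 0.50000
H(P) = 0.52626 + 0.29875 + 0.50000 = 1.32501 bits

log₂(3) = 1.58496 bits

D_KL(P||U) = 1.58496 - 1.32501 = 0.25995 ≈ 0.2600 bits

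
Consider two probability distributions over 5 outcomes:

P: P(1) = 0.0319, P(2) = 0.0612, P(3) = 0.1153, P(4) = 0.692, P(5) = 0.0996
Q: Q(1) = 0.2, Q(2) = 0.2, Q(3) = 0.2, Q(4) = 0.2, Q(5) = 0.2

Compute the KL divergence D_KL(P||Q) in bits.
0.8584 bits

D_KL(P||Q) = Σ P(x) log₂(P(x)/Q(x))

Computing term by term:
  P(1)·log₂(P(1)/Q(1)) = 0.0319·log₂(0.0319/0.2) = -0.08448
  P(2)·log₂(P(2)/Q(2)) = 0.0612·log₂(0.0612/0.2) = -0.10455
  P(3)·log₂(P(3)/Q(3)) = 0.1153·log₂(0.1153/0.2) = -0.09162
  P(4)·log₂(P(4)/Q(4)) = 0.692·log₂(0.692/0.2) = 1.23921
  P(5)·log₂(P(5)/Q(5)) = 0.0996·log₂(0.0996/0.2) = -0.10018

D_KL(P||Q) = -0.08448 - 0.10455 - 0.09162 + 1.23921 - 0.10018 = 0.85838 ≈ 0.8584 bits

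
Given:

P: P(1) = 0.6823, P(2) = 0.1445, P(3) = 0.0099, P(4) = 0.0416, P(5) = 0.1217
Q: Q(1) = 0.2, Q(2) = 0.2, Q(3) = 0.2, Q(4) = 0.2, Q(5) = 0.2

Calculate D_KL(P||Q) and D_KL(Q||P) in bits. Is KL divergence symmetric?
D_KL(P||Q) = 0.9158 bits, D_KL(Q||P) = 1.2034 bits. No, KL divergence is not symmetric.

D_KL(P||Q) = Σ P(x) log₂(P(x)/Q(x))

Computing term by term:
  P(1)·log₂(P(1)/Q(1)) = 0.6823·log₂(0.6823/0.2) = 1.20795
  P(2)·log₂(P(2)/Q(2)) = 0.1445·log₂(0.1445/0.2) = -0.06776
  P(3)·log₂(P(3)/Q(3)) = 0.0099·log₂(0.0099/0.2) = -0.04293
  P(4)·log₂(P(4)/Q(4)) = 0.0416·log₂(0.0416/0.2) = -0.09424
  P(5)·log₂(P(5)/Q(5)) = 0.1217·log₂(0.1217/0.2) = -0.08722

D_KL(P||Q) = 1.20795 - 0.06776 - 0.04293 - 0.09424 - 0.08722 = 0.91580 ≈ 0.9158 bits

D_KL(Q||P) = Σ Q(x) log₂(Q(x)/P(x))

Computing term by term:
  Q(1)·log₂(Q(1)/P(1)) = 0.2·log₂(0.2/0.6823) = -0.35408
  Q(2)·log₂(Q(2)/P(2)) = 0.2·log₂(0.2/0.1445) = 0.09379
  Q(3)·log₂(Q(3)/P(3)) = 0.2·log₂(0.2/0.0099) = 0.86729
  Q(4)·log₂(Q(4)/P(4)) = 0.2·log₂(0.2/0.0416) = 0.45307
  Q(5)·log₂(Q(5)/P(5)) = 0.2·log₂(0.2/0.1217) = 0.14333

D_KL(Q||P) = -0.35408 + 0.09379 + 0.86729 + 0.45307 + 0.14333 = 1.20340 ≈ 1.2034 bits

These are NOT equal (difference: 0.2876 bits). KL divergence is asymmetric: D_KL(P||Q) ≠ D_KL(Q||P) in general.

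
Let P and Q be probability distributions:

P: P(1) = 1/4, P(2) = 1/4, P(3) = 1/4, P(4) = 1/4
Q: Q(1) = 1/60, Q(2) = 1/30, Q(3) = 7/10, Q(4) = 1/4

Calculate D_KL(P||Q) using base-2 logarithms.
1.3321 bits

D_KL(P||Q) = Σ P(x) log₂(P(x)/Q(x))

Computing term by term:
  P(1)·log₂(P(1)/Q(1)) = (1/4)·log₂((1/4)/(1/60)) = 0.97672
  P(2)·log₂(P(2)/Q(2)) = (1/4)·log₂((1/4)/(1/30)) = 0.72672
  P(3)·log₂(P(3)/Q(3)) = (1/4)·log₂((1/4)/(7/10)) = -0.37136
  P(4)·log₂(P(4)/Q(4)) = (1/4)·log₂((1/4)/(1/4)) = 0.00000

D_KL(P||Q) = 0.97672 + 0.72672 - 0.37136 + 0.00000 = 1.33208 ≈ 1.3321 bits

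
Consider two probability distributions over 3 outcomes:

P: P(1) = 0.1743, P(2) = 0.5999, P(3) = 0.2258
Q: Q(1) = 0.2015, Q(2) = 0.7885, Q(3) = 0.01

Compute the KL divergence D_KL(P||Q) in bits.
0.7424 bits

D_KL(P||Q) = Σ P(x) log₂(P(x)/Q(x))

Computing term by term:
  P(1)·log₂(P(1)/Q(1)) = 0.1743·log₂(0.1743/0.2015) = -0.03646
  P(2)·log₂(P(2)/Q(2)) = 0.5999·log₂(0.5999/0.7885) = -0.23659
  P(3)·log₂(P(3)/Q(3)) = 0.2258·log₂(0.2258/0.01) = 1.01542

D_KL(P||Q) = -0.03646 - 0.23659 + 1.01542 = 0.74237 ≈ 0.7424 bits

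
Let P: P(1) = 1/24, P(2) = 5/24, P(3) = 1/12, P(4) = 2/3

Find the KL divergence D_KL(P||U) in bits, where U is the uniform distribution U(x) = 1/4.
0.6488 bits

U(i) = 1/4 for all i

D_KL(P||U) = Σ P(x) log₂(P(x) / (1/4))
           = Σ P(x) log₂(P(x)) + log₂(4)
           = log₂(4) - H(P)

H(P) = -Σ P(x) log₂(P(x)):
  -P(1)·log₂(P(1)) = -(1/24)·log₂(1/24) = 0.19104
  -P(2)·log₂(P(2)) = -(5/24)·log₂(5/24) = 0.47147
  -P(3)·log₂(P(3)) = -(1/12)·log₂(1/12) = 0.29875
  -P(4)·log₂(P(4)) = -(2/3)·log₂(2/3) = 0.38998
H(P) = 0.19104 + 0.47147 + 0.29875 + 0.38998 = 1.35124 bits

log₂(4) = 2.00000 bits

D_KL(P||U) = 2.00000 - 1.35124 = 0.64876 ≈ 0.6488 bits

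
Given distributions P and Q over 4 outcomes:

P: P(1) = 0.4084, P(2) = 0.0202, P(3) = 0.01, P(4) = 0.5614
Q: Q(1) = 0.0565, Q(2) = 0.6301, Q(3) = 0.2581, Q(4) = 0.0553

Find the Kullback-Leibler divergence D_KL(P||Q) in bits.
2.8954 bits

D_KL(P||Q) = Σ P(x) log₂(P(x)/Q(x))

Computing term by term:
  P(1)·log₂(P(1)/Q(1)) = 0.4084·log₂(0.4084/0.0565) = 1.16543
  P(2)·log₂(P(2)/Q(2)) = 0.0202·log₂(0.0202/0.6301) = -0.10026
  P(3)·log₂(P(3)/Q(3)) = 0.01·log₂(0.01/0.2581) = -0.04690
  P(4)·log₂(P(4)/Q(4)) = 0.5614·log₂(0.5614/0.0553) = 1.87714

D_KL(P||Q) = 1.16543 - 0.10026 - 0.04690 + 1.87714 = 2.89541 ≈ 2.8954 bits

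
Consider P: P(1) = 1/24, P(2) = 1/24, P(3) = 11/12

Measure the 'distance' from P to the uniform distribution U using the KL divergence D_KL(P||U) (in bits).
1.0878 bits

U(i) = 1/3 for all i

D_KL(P||U) = Σ P(x) log₂(P(x) / (1/3))
           = Σ P(x) log₂(P(x)) + log₂(3)
           = log₂(3) - H(P)

H(P) = -Σ P(x) log₂(P(x)):
  -P(1)·log₂(P(1)) = -(1/24)·log₂(1/24) = 0.19104
  -P(2)·log₂(P(2)) = -(1/24)·log₂(1/24) = 0.19104
  -P(3)·log₂(P(3)) = -(11/12)·log₂(11/12) = 0.11507
H(P) = 0.19104 + 0.19104 + 0.11507 = 0.49715 bits

log₂(3) = 1.58496 bits

D_KL(P||U) = 1.58496 - 0.49715 = 1.08781 ≈ 1.0878 bits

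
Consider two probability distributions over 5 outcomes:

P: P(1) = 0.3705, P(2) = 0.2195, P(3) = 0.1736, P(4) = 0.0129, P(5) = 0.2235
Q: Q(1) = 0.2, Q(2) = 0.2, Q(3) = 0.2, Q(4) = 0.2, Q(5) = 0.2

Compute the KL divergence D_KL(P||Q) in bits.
0.3084 bits

D_KL(P||Q) = Σ P(x) log₂(P(x)/Q(x))

Computing term by term:
  P(1)·log₂(P(1)/Q(1)) = 0.3705·log₂(0.3705/0.2) = 0.32955
  P(2)·log₂(P(2)/Q(2)) = 0.2195·log₂(0.2195/0.2) = 0.02946
  P(3)·log₂(P(3)/Q(3)) = 0.1736·log₂(0.1736/0.2) = -0.03545
  P(4)·log₂(P(4)/Q(4)) = 0.0129·log₂(0.0129/0.2) = -0.05101
  P(5)·log₂(P(5)/Q(5)) = 0.2235·log₂(0.2235/0.2) = 0.03582

D_KL(P||Q) = 0.32955 + 0.02946 - 0.03545 - 0.05101 + 0.03582 = 0.30837 ≈ 0.3084 bits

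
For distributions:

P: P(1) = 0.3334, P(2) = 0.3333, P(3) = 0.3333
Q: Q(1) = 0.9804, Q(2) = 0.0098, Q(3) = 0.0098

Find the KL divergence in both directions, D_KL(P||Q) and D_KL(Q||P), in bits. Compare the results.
D_KL(P||Q) = 2.8728 bits, D_KL(Q||P) = 1.4259 bits. D_KL(P||Q) is larger than D_KL(Q||P) by 1.4469 bits; the two directions differ.

D_KL(P||Q) = Σ P(x) log₂(P(x)/Q(x))

Computing term by term:
  P(1)·log₂(P(1)/Q(1)) = 0.3334·log₂(0.3334/0.9804) = -0.51881
  P(2)·log₂(P(2)/Q(2)) = 0.3333·log₂(0.3333/0.0098) = 1.69580
  P(3)·log₂(P(3)/Q(3)) = 0.3333·log₂(0.3333/0.0098) = 1.69580

D_KL(P||Q) = -0.51881 + 1.69580 + 1.69580 = 2.87279 ≈ 2.8728 bits

D_KL(Q||P) = Σ Q(x) log₂(Q(x)/P(x))

Computing term by term:
  Q(1)·log₂(Q(1)/P(1)) = 0.9804·log₂(0.9804/0.3334) = 1.52562
  Q(2)·log₂(Q(2)/P(2)) = 0.0098·log₂(0.0098/0.3333) = -0.04986
  Q(3)·log₂(Q(3)/P(3)) = 0.0098·log₂(0.0098/0.3333) = -0.04986

D_KL(Q||P) = 1.52562 - 0.04986 - 0.04986 = 1.42590 ≈ 1.4259 bits

These are NOT equal (difference: 1.4469 bits). KL divergence is asymmetric: D_KL(P||Q) ≠ D_KL(Q||P) in general.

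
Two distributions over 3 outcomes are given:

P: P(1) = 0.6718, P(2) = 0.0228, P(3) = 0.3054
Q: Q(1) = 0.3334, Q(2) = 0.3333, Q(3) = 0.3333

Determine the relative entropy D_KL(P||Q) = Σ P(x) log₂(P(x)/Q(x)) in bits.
0.5523 bits

D_KL(P||Q) = Σ P(x) log₂(P(x)/Q(x))

Computing term by term:
  P(1)·log₂(P(1)/Q(1)) = 0.6718·log₂(0.6718/0.3334) = 0.67904
  P(2)·log₂(P(2)/Q(2)) = 0.0228·log₂(0.0228/0.3333) = -0.08823
  P(3)·log₂(P(3)/Q(3)) = 0.3054·log₂(0.3054/0.3333) = -0.03852

D_KL(P||Q) = 0.67904 - 0.08823 - 0.03852 = 0.55229 ≈ 0.5523 bits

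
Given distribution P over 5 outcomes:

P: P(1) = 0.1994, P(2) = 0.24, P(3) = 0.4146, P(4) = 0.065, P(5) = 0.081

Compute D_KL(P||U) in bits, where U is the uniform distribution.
0.2873 bits

U(i) = 1/5 for all i

D_KL(P||U) = Σ P(x) log₂(P(x) / (1/5))
           = Σ P(x) log₂(P(x)) + log₂(5)
           = log₂(5) - H(P)

H(P) = -Σ P(x) log₂(P(x)):
  -P(1)·log₂(P(1)) = -(0.1994)·log₂(0.1994) = 0.46386
  -P(2)·log₂(P(2)) = -(0.24)·log₂(0.24) = 0.49413
  -P(3)·log₂(P(3)) = -(0.4146)·log₂(0.4146) = 0.52663
  -P(4)·log₂(P(4)) = -(0.065)·log₂(0.065) = 0.25632
  -P(5)·log₂(P(5)) = -(0.081)·log₂(0.081) = 0.29370
H(P) = 0.46386 + 0.49413 + 0.52663 + 0.25632 + 0.29370 = 2.03464 bits

log₂(5) = 2.32193 bits

D_KL(P||U) = 2.32193 - 2.03464 = 0.28729 ≈ 0.2873 bits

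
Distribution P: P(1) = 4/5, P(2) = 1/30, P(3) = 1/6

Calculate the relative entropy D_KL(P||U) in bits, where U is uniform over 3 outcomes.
0.7330 bits

U(i) = 1/3 for all i

D_KL(P||U) = Σ P(x) log₂(P(x) / (1/3))
           = Σ P(x) log₂(P(x)) + log₂(3)
           = log₂(3) - H(P)

H(P) = -Σ P(x) log₂(P(x)):
  -P(1)·log₂(P(1)) = -(4/5)·log₂(4/5) = 0.25754
  -P(2)·log₂(P(2)) = -(1/30)·log₂(1/30) = 0.16356
  -P(3)·log₂(P(3)) = -(1/6)·log₂(1/6) = 0.43083
H(P) = 0.25754 + 0.16356 + 0.43083 = 0.85193 bits

log₂(3) = 1.58496 bits

D_KL(P||U) = 1.58496 - 0.85193 = 0.73303 ≈ 0.7330 bits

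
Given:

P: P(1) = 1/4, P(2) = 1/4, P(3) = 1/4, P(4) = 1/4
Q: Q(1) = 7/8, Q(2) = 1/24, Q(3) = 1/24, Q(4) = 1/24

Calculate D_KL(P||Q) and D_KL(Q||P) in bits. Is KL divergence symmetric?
D_KL(P||Q) = 1.4869 bits, D_KL(Q||P) = 1.2583 bits. No, KL divergence is not symmetric.

D_KL(P||Q) = Σ P(x) log₂(P(x)/Q(x))

Computing term by term:
  P(1)·log₂(P(1)/Q(1)) = (1/4)·log₂((1/4)/(7/8)) = -0.45184
  P(2)·log₂(P(2)/Q(2)) = (1/4)·log₂((1/4)/(1/24)) = 0.64624
  P(3)·log₂(P(3)/Q(3)) = (1/4)·log₂((1/4)/(1/24)) = 0.64624
  P(4)·log₂(P(4)/Q(4)) = (1/4)·log₂((1/4)/(1/24)) = 0.64624

D_KL(P||Q) = -0.45184 + 0.64624 + 0.64624 + 0.64624 = 1.48688 ≈ 1.4869 bits

D_KL(Q||P) = Σ Q(x) log₂(Q(x)/P(x))

Computing term by term:
  Q(1)·log₂(Q(1)/P(1)) = (7/8)·log₂((7/8)/(1/4)) = 1.58144
  Q(2)·log₂(Q(2)/P(2)) = (1/24)·log₂((1/24)/(1/4)) = -0.10771
  Q(3)·log₂(Q(3)/P(3)) = (1/24)·log₂((1/24)/(1/4)) = -0.10771
  Q(4)·log₂(Q(4)/P(4)) = (1/24)·log₂((1/24)/(1/4)) = -0.10771

D_KL(Q||P) = 1.58144 - 0.10771 - 0.10771 - 0.10771 = 1.25831 ≈ 1.2583 bits

These are NOT equal (difference: 0.2286 bits). KL divergence is asymmetric: D_KL(P||Q) ≠ D_KL(Q||P) in general.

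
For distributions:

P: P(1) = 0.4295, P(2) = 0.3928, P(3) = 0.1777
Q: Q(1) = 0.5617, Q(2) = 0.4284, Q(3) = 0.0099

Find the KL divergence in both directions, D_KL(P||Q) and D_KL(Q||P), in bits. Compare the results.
D_KL(P||Q) = 0.5248 bits, D_KL(Q||P) = 0.2298 bits. D_KL(P||Q) is larger than D_KL(Q||P) by 0.2950 bits; the two directions differ.

D_KL(P||Q) = Σ P(x) log₂(P(x)/Q(x))

Computing term by term:
  P(1)·log₂(P(1)/Q(1)) = 0.4295·log₂(0.4295/0.5617) = -0.16628
  P(2)·log₂(P(2)/Q(2)) = 0.3928·log₂(0.3928/0.4284) = -0.04916
  P(3)·log₂(P(3)/Q(3)) = 0.1777·log₂(0.1777/0.0099) = 0.74028

D_KL(P||Q) = -0.16628 - 0.04916 + 0.74028 = 0.52484 ≈ 0.5248 bits

D_KL(Q||P) = Σ Q(x) log₂(Q(x)/P(x))

Computing term by term:
  Q(1)·log₂(Q(1)/P(1)) = 0.5617·log₂(0.5617/0.4295) = 0.21746
  Q(2)·log₂(Q(2)/P(2)) = 0.4284·log₂(0.4284/0.3928) = 0.05362
  Q(3)·log₂(Q(3)/P(3)) = 0.0099·log₂(0.0099/0.1777) = -0.04124

D_KL(Q||P) = 0.21746 + 0.05362 - 0.04124 = 0.22984 ≈ 0.2298 bits

These are NOT equal (difference: 0.2950 bits). KL divergence is asymmetric: D_KL(P||Q) ≠ D_KL(Q||P) in general.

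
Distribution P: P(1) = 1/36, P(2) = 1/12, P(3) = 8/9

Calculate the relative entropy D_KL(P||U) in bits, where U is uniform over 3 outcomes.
0.9916 bits

U(i) = 1/3 for all i

D_KL(P||U) = Σ P(x) log₂(P(x) / (1/3))
           = Σ P(x) log₂(P(x)) + log₂(3)
           = log₂(3) - H(P)

H(P) = -Σ P(x) log₂(P(x)):
  -P(1)·log₂(P(1)) = -(1/36)·log₂(1/36) = 0.14361
  -P(2)·log₂(P(2)) = -(1/12)·log₂(1/12) = 0.29875
  -P(3)·log₂(P(3)) = -(8/9)·log₂(8/9) = 0.15104
H(P) = 0.14361 + 0.29875 + 0.15104 = 0.59340 bits

log₂(3) = 1.58496 bits

D_KL(P||U) = 1.58496 - 0.59340 = 0.99156 ≈ 0.9916 bits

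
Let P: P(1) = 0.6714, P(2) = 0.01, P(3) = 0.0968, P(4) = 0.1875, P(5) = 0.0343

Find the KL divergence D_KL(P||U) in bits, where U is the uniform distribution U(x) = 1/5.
0.9238 bits

U(i) = 1/5 for all i

D_KL(P||U) = Σ P(x) log₂(P(x) / (1/5))
           = Σ P(x) log₂(P(x)) + log₂(5)
           = log₂(5) - H(P)

H(P) = -Σ P(x) log₂(P(x)):
  -P(1)·log₂(P(1)) = -(0.6714)·log₂(0.6714) = 0.38589
  -P(2)·log₂(P(2)) = -(0.01)·log₂(0.01) = 0.06644
  -P(3)·log₂(P(3)) = -(0.0968)·log₂(0.0968) = 0.32610
  -P(4)·log₂(P(4)) = -(0.1875)·log₂(0.1875) = 0.45282
  -P(5)·log₂(P(5)) = -(0.0343)·log₂(0.0343) = 0.16689
H(P) = 0.38589 + 0.06644 + 0.32610 + 0.45282 + 0.16689 = 1.39814 bits

log₂(5) = 2.32193 bits

D_KL(P||U) = 2.32193 - 1.39814 = 0.92379 ≈ 0.9238 bits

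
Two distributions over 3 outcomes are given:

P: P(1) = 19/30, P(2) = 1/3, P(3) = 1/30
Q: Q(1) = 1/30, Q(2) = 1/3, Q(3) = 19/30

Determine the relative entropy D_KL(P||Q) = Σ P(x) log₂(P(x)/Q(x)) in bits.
2.5488 bits

D_KL(P||Q) = Σ P(x) log₂(P(x)/Q(x))

Computing term by term:
  P(1)·log₂(P(1)/Q(1)) = (19/30)·log₂((19/30)/(1/30)) = 2.69035
  P(2)·log₂(P(2)/Q(2)) = (1/3)·log₂((1/3)/(1/3)) = 0.00000
  P(3)·log₂(P(3)/Q(3)) = (1/30)·log₂((1/30)/(19/30)) = -0.14160

D_KL(P||Q) = 2.69035 + 0.00000 - 0.14160 = 2.54875 ≈ 2.5488 bits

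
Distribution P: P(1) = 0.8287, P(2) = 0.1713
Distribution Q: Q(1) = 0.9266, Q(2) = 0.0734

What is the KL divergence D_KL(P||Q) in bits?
0.0759 bits

D_KL(P||Q) = Σ P(x) log₂(P(x)/Q(x))

Computing term by term:
  P(1)·log₂(P(1)/Q(1)) = 0.8287·log₂(0.8287/0.9266) = -0.13350
  P(2)·log₂(P(2)/Q(2)) = 0.1713·log₂(0.1713/0.0734) = 0.20944

D_KL(P||Q) = -0.13350 + 0.20944 = 0.07594 ≈ 0.0759 bits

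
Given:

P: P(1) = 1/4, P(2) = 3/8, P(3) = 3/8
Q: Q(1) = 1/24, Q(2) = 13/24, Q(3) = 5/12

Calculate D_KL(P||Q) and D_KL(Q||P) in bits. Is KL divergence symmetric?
D_KL(P||Q) = 0.3903 bits, D_KL(Q||P) = 0.2430 bits. No, KL divergence is not symmetric.

D_KL(P||Q) = Σ P(x) log₂(P(x)/Q(x))

Computing term by term:
  P(1)·log₂(P(1)/Q(1)) = (1/4)·log₂((1/4)/(1/24)) = 0.64624
  P(2)·log₂(P(2)/Q(2)) = (3/8)·log₂((3/8)/(13/24)) = -0.19894
  P(3)·log₂(P(3)/Q(3)) = (3/8)·log₂((3/8)/(5/12)) = -0.05700

D_KL(P||Q) = 0.64624 - 0.19894 - 0.05700 = 0.39030 ≈ 0.3903 bits

D_KL(Q||P) = Σ Q(x) log₂(Q(x)/P(x))

Computing term by term:
  Q(1)·log₂(Q(1)/P(1)) = (1/24)·log₂((1/24)/(1/4)) = -0.10771
  Q(2)·log₂(Q(2)/P(2)) = (13/24)·log₂((13/24)/(3/8)) = 0.28736
  Q(3)·log₂(Q(3)/P(3)) = (5/12)·log₂((5/12)/(3/8)) = 0.06333

D_KL(Q||P) = -0.10771 + 0.28736 + 0.06333 = 0.24298 ≈ 0.2430 bits

These are NOT equal (difference: 0.1473 bits). KL divergence is asymmetric: D_KL(P||Q) ≠ D_KL(Q||P) in general.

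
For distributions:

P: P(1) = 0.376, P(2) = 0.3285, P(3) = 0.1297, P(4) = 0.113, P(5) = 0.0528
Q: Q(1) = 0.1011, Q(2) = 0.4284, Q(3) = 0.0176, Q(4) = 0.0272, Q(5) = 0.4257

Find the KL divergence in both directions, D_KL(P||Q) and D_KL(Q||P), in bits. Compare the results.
D_KL(P||Q) = 1.0336 bits, D_KL(Q||P) = 1.1478 bits. D_KL(Q||P) is larger than D_KL(P||Q) by 0.1142 bits; the two directions differ.

D_KL(P||Q) = Σ P(x) log₂(P(x)/Q(x))

Computing term by term:
  P(1)·log₂(P(1)/Q(1)) = 0.376·log₂(0.376/0.1011) = 0.71250
  P(2)·log₂(P(2)/Q(2)) = 0.3285·log₂(0.3285/0.4284) = -0.12584
  P(3)·log₂(P(3)/Q(3)) = 0.1297·log₂(0.1297/0.0176) = 0.37373
  P(4)·log₂(P(4)/Q(4)) = 0.113·log₂(0.113/0.0272) = 0.23217
  P(5)·log₂(P(5)/Q(5)) = 0.0528·log₂(0.0528/0.4257) = -0.15899

D_KL(P||Q) = 0.71250 - 0.12584 + 0.37373 + 0.23217 - 0.15899 = 1.03357 ≈ 1.0336 bits

D_KL(Q||P) = Σ Q(x) log₂(Q(x)/P(x))

Computing term by term:
  Q(1)·log₂(Q(1)/P(1)) = 0.1011·log₂(0.1011/0.376) = -0.19158
  Q(2)·log₂(Q(2)/P(2)) = 0.4284·log₂(0.4284/0.3285) = 0.16411
  Q(3)·log₂(Q(3)/P(3)) = 0.0176·log₂(0.0176/0.1297) = -0.05071
  Q(4)·log₂(Q(4)/P(4)) = 0.0272·log₂(0.0272/0.113) = -0.05589
  Q(5)·log₂(Q(5)/P(5)) = 0.4257·log₂(0.4257/0.0528) = 1.28188

D_KL(Q||P) = -0.19158 + 0.16411 - 0.05071 - 0.05589 + 1.28188 = 1.14781 ≈ 1.1478 bits

These are NOT equal (difference: 0.1142 bits). KL divergence is asymmetric: D_KL(P||Q) ≠ D_KL(Q||P) in general.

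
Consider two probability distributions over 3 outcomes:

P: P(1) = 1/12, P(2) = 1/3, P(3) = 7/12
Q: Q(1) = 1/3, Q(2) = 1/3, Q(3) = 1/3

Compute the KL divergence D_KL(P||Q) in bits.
0.3043 bits

D_KL(P||Q) = Σ P(x) log₂(P(x)/Q(x))

Computing term by term:
  P(1)·log₂(P(1)/Q(1)) = (1/12)·log₂((1/12)/(1/3)) = -0.16667
  P(2)·log₂(P(2)/Q(2)) = (1/3)·log₂((1/3)/(1/3)) = 0.00000
  P(3)·log₂(P(3)/Q(3)) = (7/12)·log₂((7/12)/(1/3)) = 0.47096

D_KL(P||Q) = -0.16667 + 0.00000 + 0.47096 = 0.30429 ≈ 0.3043 bits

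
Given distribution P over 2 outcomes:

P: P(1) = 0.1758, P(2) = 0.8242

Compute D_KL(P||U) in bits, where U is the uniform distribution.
0.3292 bits

U(i) = 1/2 for all i

D_KL(P||U) = Σ P(x) log₂(P(x) / (1/2))
           = Σ P(x) log₂(P(x)) + log₂(2)
           = log₂(2) - H(P)

H(P) = -Σ P(x) log₂(P(x)):
  -P(1)·log₂(P(1)) = -(0.1758)·log₂(0.1758) = 0.44091
  -P(2)·log₂(P(2)) = -(0.8242)·log₂(0.8242) = 0.22990
H(P) = 0.44091 + 0.22990 = 0.67081 bits

log₂(2) = 1.00000 bits

D_KL(P||U) = 1.00000 - 0.67081 = 0.32919 ≈ 0.3292 bits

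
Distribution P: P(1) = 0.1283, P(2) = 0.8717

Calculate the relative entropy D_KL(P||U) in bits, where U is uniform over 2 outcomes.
0.4472 bits

U(i) = 1/2 for all i

D_KL(P||U) = Σ P(x) log₂(P(x) / (1/2))
           = Σ P(x) log₂(P(x)) + log₂(2)
           = log₂(2) - H(P)

H(P) = -Σ P(x) log₂(P(x)):
  -P(1)·log₂(P(1)) = -(0.1283)·log₂(0.1283) = 0.38008
  -P(2)·log₂(P(2)) = -(0.8717)·log₂(0.8717) = 0.17268
H(P) = 0.38008 + 0.17268 = 0.55276 bits

log₂(2) = 1.00000 bits

D_KL(P||U) = 1.00000 - 0.55276 = 0.44724 ≈ 0.4472 bits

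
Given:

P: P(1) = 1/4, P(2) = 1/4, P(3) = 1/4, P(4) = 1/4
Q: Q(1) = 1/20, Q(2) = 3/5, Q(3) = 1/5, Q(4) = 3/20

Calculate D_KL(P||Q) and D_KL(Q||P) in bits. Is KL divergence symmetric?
D_KL(P||Q) = 0.5294 bits, D_KL(Q||P) = 0.4668 bits. No, KL divergence is not symmetric.

D_KL(P||Q) = Σ P(x) log₂(P(x)/Q(x))

Computing term by term:
  P(1)·log₂(P(1)/Q(1)) = (1/4)·log₂((1/4)/(1/20)) = 0.58048
  P(2)·log₂(P(2)/Q(2)) = (1/4)·log₂((1/4)/(3/5)) = -0.31576
  P(3)·log₂(P(3)/Q(3)) = (1/4)·log₂((1/4)/(1/5)) = 0.08048
  P(4)·log₂(P(4)/Q(4)) = (1/4)·log₂((1/4)/(3/20)) = 0.18424

D_KL(P||Q) = 0.58048 - 0.31576 + 0.08048 + 0.18424 = 0.52944 ≈ 0.5294 bits

D_KL(Q||P) = Σ Q(x) log₂(Q(x)/P(x))

Computing term by term:
  Q(1)·log₂(Q(1)/P(1)) = (1/20)·log₂((1/20)/(1/4)) = -0.11610
  Q(2)·log₂(Q(2)/P(2)) = (3/5)·log₂((3/5)/(1/4)) = 0.75782
  Q(3)·log₂(Q(3)/P(3)) = (1/5)·log₂((1/5)/(1/4)) = -0.06439
  Q(4)·log₂(Q(4)/P(4)) = (3/20)·log₂((3/20)/(1/4)) = -0.11054

D_KL(Q||P) = -0.11610 + 0.75782 - 0.06439 - 0.11054 = 0.46679 ≈ 0.4668 bits

These are NOT equal (difference: 0.0626 bits). KL divergence is asymmetric: D_KL(P||Q) ≠ D_KL(Q||P) in general.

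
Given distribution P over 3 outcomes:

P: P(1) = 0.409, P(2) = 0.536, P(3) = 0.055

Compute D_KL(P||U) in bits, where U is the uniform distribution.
0.3450 bits

U(i) = 1/3 for all i

D_KL(P||U) = Σ P(x) log₂(P(x) / (1/3))
           = Σ P(x) log₂(P(x)) + log₂(3)
           = log₂(3) - H(P)

H(P) = -Σ P(x) log₂(P(x)):
  -P(1)·log₂(P(1)) = -(0.409)·log₂(0.409) = 0.52754
  -P(2)·log₂(P(2)) = -(0.536)·log₂(0.536) = 0.48224
  -P(3)·log₂(P(3)) = -(0.055)·log₂(0.055) = 0.23014
H(P) = 0.52754 + 0.48224 + 0.23014 = 1.23992 bits

log₂(3) = 1.58496 bits

D_KL(P||U) = 1.58496 - 1.23992 = 0.34504 ≈ 0.3450 bits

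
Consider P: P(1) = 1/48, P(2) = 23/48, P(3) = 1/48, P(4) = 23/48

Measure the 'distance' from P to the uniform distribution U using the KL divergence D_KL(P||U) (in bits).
0.7501 bits

U(i) = 1/4 for all i

D_KL(P||U) = Σ P(x) log₂(P(x) / (1/4))
           = Σ P(x) log₂(P(x)) + log₂(4)
           = log₂(4) - H(P)

H(P) = -Σ P(x) log₂(P(x)):
  -P(1)·log₂(P(1)) = -(1/48)·log₂(1/48) = 0.11635
  -P(2)·log₂(P(2)) = -(23/48)·log₂(23/48) = 0.50859
  -P(3)·log₂(P(3)) = -(1/48)·log₂(1/48) = 0.11635
  -P(4)·log₂(P(4)) = -(23/48)·log₂(23/48) = 0.50859
H(P) = 0.11635 + 0.50859 + 0.11635 + 0.50859 = 1.24988 bits

log₂(4) = 2.00000 bits

D_KL(P||U) = 2.00000 - 1.24988 = 0.75012 ≈ 0.7501 bits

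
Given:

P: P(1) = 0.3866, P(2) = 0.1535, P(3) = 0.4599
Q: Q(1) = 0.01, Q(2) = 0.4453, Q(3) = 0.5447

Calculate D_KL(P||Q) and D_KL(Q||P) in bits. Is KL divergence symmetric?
D_KL(P||Q) = 1.6903 bits, D_KL(Q||P) = 0.7645 bits. No, KL divergence is not symmetric.

D_KL(P||Q) = Σ P(x) log₂(P(x)/Q(x))

Computing term by term:
  P(1)·log₂(P(1)/Q(1)) = 0.3866·log₂(0.3866/0.01) = 2.03845
  P(2)·log₂(P(2)/Q(2)) = 0.1535·log₂(0.1535/0.4453) = -0.23586
  P(3)·log₂(P(3)/Q(3)) = 0.4599·log₂(0.4599/0.5447) = -0.11228

D_KL(P||Q) = 2.03845 - 0.23586 - 0.11228 = 1.69031 ≈ 1.6903 bits

D_KL(Q||P) = Σ Q(x) log₂(Q(x)/P(x))

Computing term by term:
  Q(1)·log₂(Q(1)/P(1)) = 0.01·log₂(0.01/0.3866) = -0.05273
  Q(2)·log₂(Q(2)/P(2)) = 0.4453·log₂(0.4453/0.1535) = 0.68422
  Q(3)·log₂(Q(3)/P(3)) = 0.5447·log₂(0.5447/0.4599) = 0.13298

D_KL(Q||P) = -0.05273 + 0.68422 + 0.13298 = 0.76447 ≈ 0.7645 bits

These are NOT equal (difference: 0.9258 bits). KL divergence is asymmetric: D_KL(P||Q) ≠ D_KL(Q||P) in general.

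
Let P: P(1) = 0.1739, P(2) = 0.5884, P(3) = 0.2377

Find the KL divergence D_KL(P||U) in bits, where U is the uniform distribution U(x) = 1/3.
0.2032 bits

U(i) = 1/3 for all i

D_KL(P||U) = Σ P(x) log₂(P(x) / (1/3))
           = Σ P(x) log₂(P(x)) + log₂(3)
           = log₂(3) - H(P)

H(P) = -Σ P(x) log₂(P(x)):
  -P(1)·log₂(P(1)) = -(0.1739)·log₂(0.1739) = 0.43887
  -P(2)·log₂(P(2)) = -(0.5884)·log₂(0.5884) = 0.45020
  -P(3)·log₂(P(3)) = -(0.2377)·log₂(0.2377) = 0.49270
H(P) = 0.43887 + 0.45020 + 0.49270 = 1.38177 bits

log₂(3) = 1.58496 bits

D_KL(P||U) = 1.58496 - 1.38177 = 0.20319 ≈ 0.2032 bits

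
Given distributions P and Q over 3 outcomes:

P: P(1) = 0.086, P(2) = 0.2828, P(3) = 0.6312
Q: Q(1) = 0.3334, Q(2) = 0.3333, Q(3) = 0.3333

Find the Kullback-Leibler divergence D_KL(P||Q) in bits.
0.3464 bits

D_KL(P||Q) = Σ P(x) log₂(P(x)/Q(x))

Computing term by term:
  P(1)·log₂(P(1)/Q(1)) = 0.086·log₂(0.086/0.3334) = -0.16812
  P(2)·log₂(P(2)/Q(2)) = 0.2828·log₂(0.2828/0.3333) = -0.06703
  P(3)·log₂(P(3)/Q(3)) = 0.6312·log₂(0.6312/0.3333) = 0.58151

D_KL(P||Q) = -0.16812 - 0.06703 + 0.58151 = 0.34636 ≈ 0.3464 bits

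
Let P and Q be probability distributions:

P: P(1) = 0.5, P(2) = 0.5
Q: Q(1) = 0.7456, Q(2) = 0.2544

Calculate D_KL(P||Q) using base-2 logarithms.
0.1992 bits

D_KL(P||Q) = Σ P(x) log₂(P(x)/Q(x))

Computing term by term:
  P(1)·log₂(P(1)/Q(1)) = 0.5·log₂(0.5/0.7456) = -0.28824
  P(2)·log₂(P(2)/Q(2)) = 0.5·log₂(0.5/0.2544) = 0.48741

D_KL(P||Q) = -0.28824 + 0.48741 = 0.19917 ≈ 0.1992 bits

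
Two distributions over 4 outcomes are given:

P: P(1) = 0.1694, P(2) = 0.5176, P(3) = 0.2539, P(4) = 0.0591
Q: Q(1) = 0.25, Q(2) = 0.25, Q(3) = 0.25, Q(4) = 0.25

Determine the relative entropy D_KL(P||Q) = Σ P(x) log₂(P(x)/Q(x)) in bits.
0.3310 bits

D_KL(P||Q) = Σ P(x) log₂(P(x)/Q(x))

Computing term by term:
  P(1)·log₂(P(1)/Q(1)) = 0.1694·log₂(0.1694/0.25) = -0.09512
  P(2)·log₂(P(2)/Q(2)) = 0.5176·log₂(0.5176/0.25) = 0.54343
  P(3)·log₂(P(3)/Q(3)) = 0.2539·log₂(0.2539/0.25) = 0.00567
  P(4)·log₂(P(4)/Q(4)) = 0.0591·log₂(0.0591/0.25) = -0.12297

D_KL(P||Q) = -0.09512 + 0.54343 + 0.00567 - 0.12297 = 0.33101 ≈ 0.3310 bits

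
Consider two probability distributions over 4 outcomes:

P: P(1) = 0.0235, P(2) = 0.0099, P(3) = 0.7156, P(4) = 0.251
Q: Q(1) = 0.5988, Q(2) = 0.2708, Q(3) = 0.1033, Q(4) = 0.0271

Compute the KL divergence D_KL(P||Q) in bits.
2.6472 bits

D_KL(P||Q) = Σ P(x) log₂(P(x)/Q(x))

Computing term by term:
  P(1)·log₂(P(1)/Q(1)) = 0.0235·log₂(0.0235/0.5988) = -0.10978
  P(2)·log₂(P(2)/Q(2)) = 0.0099·log₂(0.0099/0.2708) = -0.04726
  P(3)·log₂(P(3)/Q(3)) = 0.7156·log₂(0.7156/0.1033) = 1.99818
  P(4)·log₂(P(4)/Q(4)) = 0.251·log₂(0.251/0.0271) = 0.80604

D_KL(P||Q) = -0.10978 - 0.04726 + 1.99818 + 0.80604 = 2.64718 ≈ 2.6472 bits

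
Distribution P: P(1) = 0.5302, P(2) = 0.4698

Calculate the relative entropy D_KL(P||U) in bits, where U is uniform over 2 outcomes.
0.0026 bits

U(i) = 1/2 for all i

D_KL(P||U) = Σ P(x) log₂(P(x) / (1/2))
           = Σ P(x) log₂(P(x)) + log₂(2)
           = log₂(2) - H(P)

H(P) = -Σ P(x) log₂(P(x)):
  -P(1)·log₂(P(1)) = -(0.5302)·log₂(0.5302) = 0.48534
  -P(2)·log₂(P(2)) = -(0.4698)·log₂(0.4698) = 0.51203
H(P) = 0.48534 + 0.51203 = 0.99737 bits

log₂(2) = 1.00000 bits

D_KL(P||U) = 1.00000 - 0.99737 = 0.00263 ≈ 0.0026 bits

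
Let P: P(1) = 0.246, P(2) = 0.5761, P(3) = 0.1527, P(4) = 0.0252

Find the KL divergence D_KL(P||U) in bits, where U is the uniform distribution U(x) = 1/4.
0.4961 bits

U(i) = 1/4 for all i

D_KL(P||U) = Σ P(x) log₂(P(x) / (1/4))
           = Σ P(x) log₂(P(x)) + log₂(4)
           = log₂(4) - H(P)

H(P) = -Σ P(x) log₂(P(x)):
  -P(1)·log₂(P(1)) = -(0.246)·log₂(0.246) = 0.49772
  -P(2)·log₂(P(2)) = -(0.5761)·log₂(0.5761) = 0.45835
  -P(3)·log₂(P(3)) = -(0.1527)·log₂(0.1527) = 0.41400
  -P(4)·log₂(P(4)) = -(0.0252)·log₂(0.0252) = 0.13382
H(P) = 0.49772 + 0.45835 + 0.41400 + 0.13382 = 1.50389 bits

log₂(4) = 2.00000 bits

D_KL(P||U) = 2.00000 - 1.50389 = 0.49611 ≈ 0.4961 bits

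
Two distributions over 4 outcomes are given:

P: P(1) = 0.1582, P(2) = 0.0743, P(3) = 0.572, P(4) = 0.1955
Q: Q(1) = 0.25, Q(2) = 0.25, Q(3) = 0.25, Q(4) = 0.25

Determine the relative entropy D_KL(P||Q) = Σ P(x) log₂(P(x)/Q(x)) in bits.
0.3792 bits

D_KL(P||Q) = Σ P(x) log₂(P(x)/Q(x))

Computing term by term:
  P(1)·log₂(P(1)/Q(1)) = 0.1582·log₂(0.1582/0.25) = -0.10444
  P(2)·log₂(P(2)/Q(2)) = 0.0743·log₂(0.0743/0.25) = -0.13006
  P(3)·log₂(P(3)/Q(3)) = 0.572·log₂(0.572/0.25) = 0.68302
  P(4)·log₂(P(4)/Q(4)) = 0.1955·log₂(0.1955/0.25) = -0.06936

D_KL(P||Q) = -0.10444 - 0.13006 + 0.68302 - 0.06936 = 0.37916 ≈ 0.3792 bits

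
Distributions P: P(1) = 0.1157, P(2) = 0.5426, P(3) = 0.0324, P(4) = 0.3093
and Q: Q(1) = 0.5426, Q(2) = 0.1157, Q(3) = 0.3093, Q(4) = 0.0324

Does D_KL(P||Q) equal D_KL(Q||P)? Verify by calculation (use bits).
D_KL(P||Q) = 1.8531 bits, D_KL(Q||P) = 1.8531 bits. Yes — for this pair D_KL(P||Q) = D_KL(Q||P).

D_KL(P||Q) = Σ P(x) log₂(P(x)/Q(x))

Computing term by term:
  P(1)·log₂(P(1)/Q(1)) = 0.1157·log₂(0.1157/0.5426) = -0.25795
  P(2)·log₂(P(2)/Q(2)) = 0.5426·log₂(0.5426/0.1157) = 1.20973
  P(3)·log₂(P(3)/Q(3)) = 0.0324·log₂(0.0324/0.3093) = -0.10546
  P(4)·log₂(P(4)/Q(4)) = 0.3093·log₂(0.3093/0.0324) = 1.00675

D_KL(P||Q) = -0.25795 + 1.20973 - 0.10546 + 1.00675 = 1.85307 ≈ 1.8531 bits

D_KL(Q||P) = Σ Q(x) log₂(Q(x)/P(x))

Computing term by term:
  Q(1)·log₂(Q(1)/P(1)) = 0.5426·log₂(0.5426/0.1157) = 1.20973
  Q(2)·log₂(Q(2)/P(2)) = 0.1157·log₂(0.1157/0.5426) = -0.25795
  Q(3)·log₂(Q(3)/P(3)) = 0.3093·log₂(0.3093/0.0324) = 1.00675
  Q(4)·log₂(Q(4)/P(4)) = 0.0324·log₂(0.0324/0.3093) = -0.10546

D_KL(Q||P) = 1.20973 - 0.25795 + 1.00675 - 0.10546 = 1.85307 ≈ 1.8531 bits

These ARE equal here. Q is P with outcomes relabeled (Q(1) = P(2), Q(2) = P(1), Q(3) = P(4), Q(4) = P(3)) by a relabeling that is its own inverse, so the two sums contain exactly the same terms in a different order. This is a special case — KL divergence is not symmetric in general: D_KL(P||Q) ≠ D_KL(Q||P) for most P, Q.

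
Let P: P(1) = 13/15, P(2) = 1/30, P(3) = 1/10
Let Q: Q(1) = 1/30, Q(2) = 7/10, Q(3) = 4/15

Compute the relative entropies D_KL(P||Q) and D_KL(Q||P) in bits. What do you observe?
D_KL(P||Q) = 3.7858 bits, D_KL(Q||P) = 3.2953 bits. The two directions give different values (D_KL(P||Q) exceeds D_KL(Q||P) by 0.4905 bits): KL divergence is asymmetric.

D_KL(P||Q) = Σ P(x) log₂(P(x)/Q(x))

Computing term by term:
  P(1)·log₂(P(1)/Q(1)) = (13/15)·log₂((13/15)/(1/30)) = 4.07371
  P(2)·log₂(P(2)/Q(2)) = (1/30)·log₂((1/30)/(7/10)) = -0.14641
  P(3)·log₂(P(3)/Q(3)) = (1/10)·log₂((1/10)/(4/15)) = -0.14150

D_KL(P||Q) = 4.07371 - 0.14641 - 0.14150 = 3.78580 ≈ 3.7858 bits

D_KL(Q||P) = Σ Q(x) log₂(Q(x)/P(x))

Computing term by term:
  Q(1)·log₂(Q(1)/P(1)) = (1/30)·log₂((1/30)/(13/15)) = -0.15668
  Q(2)·log₂(Q(2)/P(2)) = (7/10)·log₂((7/10)/(1/30)) = 3.07462
  Q(3)·log₂(Q(3)/P(3)) = (4/15)·log₂((4/15)/(1/10)) = 0.37734

D_KL(Q||P) = -0.15668 + 3.07462 + 0.37734 = 3.29528 ≈ 3.2953 bits

These are NOT equal (difference: 0.4905 bits). KL divergence is asymmetric: D_KL(P||Q) ≠ D_KL(Q||P) in general.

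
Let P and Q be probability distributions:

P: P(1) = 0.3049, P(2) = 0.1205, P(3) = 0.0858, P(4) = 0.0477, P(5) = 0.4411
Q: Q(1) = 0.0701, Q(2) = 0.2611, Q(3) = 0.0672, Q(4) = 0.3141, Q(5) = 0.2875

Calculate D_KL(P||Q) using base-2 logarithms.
0.6852 bits

D_KL(P||Q) = Σ P(x) log₂(P(x)/Q(x))

Computing term by term:
  P(1)·log₂(P(1)/Q(1)) = 0.3049·log₂(0.3049/0.0701) = 0.64665
  P(2)·log₂(P(2)/Q(2)) = 0.1205·log₂(0.1205/0.2611) = -0.13443
  P(3)·log₂(P(3)/Q(3)) = 0.0858·log₂(0.0858/0.0672) = 0.03025
  P(4)·log₂(P(4)/Q(4)) = 0.0477·log₂(0.0477/0.3141) = -0.12970
  P(5)·log₂(P(5)/Q(5)) = 0.4411·log₂(0.4411/0.2875) = 0.27240

D_KL(P||Q) = 0.64665 - 0.13443 + 0.03025 - 0.12970 + 0.27240 = 0.68517 ≈ 0.6852 bits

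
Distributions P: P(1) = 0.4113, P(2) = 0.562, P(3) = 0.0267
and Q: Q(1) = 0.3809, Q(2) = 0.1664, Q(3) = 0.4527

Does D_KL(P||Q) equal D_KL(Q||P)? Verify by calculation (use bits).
D_KL(P||Q) = 0.9234 bits, D_KL(Q||P) = 1.5143 bits. No — D_KL(P||Q) ≠ D_KL(Q||P) for this pair.

D_KL(P||Q) = Σ P(x) log₂(P(x)/Q(x))

Computing term by term:
  P(1)·log₂(P(1)/Q(1)) = 0.4113·log₂(0.4113/0.3809) = 0.04556
  P(2)·log₂(P(2)/Q(2)) = 0.562·log₂(0.562/0.1664) = 0.98682
  P(3)·log₂(P(3)/Q(3)) = 0.0267·log₂(0.0267/0.4527) = -0.10903

D_KL(P||Q) = 0.04556 + 0.98682 - 0.10903 = 0.92335 ≈ 0.9234 bits

D_KL(Q||P) = Σ Q(x) log₂(Q(x)/P(x))

Computing term by term:
  Q(1)·log₂(Q(1)/P(1)) = 0.3809·log₂(0.3809/0.4113) = -0.04220
  Q(2)·log₂(Q(2)/P(2)) = 0.1664·log₂(0.1664/0.562) = -0.29218
  Q(3)·log₂(Q(3)/P(3)) = 0.4527·log₂(0.4527/0.0267) = 1.84867

D_KL(Q||P) = -0.04220 - 0.29218 + 1.84867 = 1.51429 ≈ 1.5143 bits

These are NOT equal (difference: 0.5909 bits). KL divergence is asymmetric: D_KL(P||Q) ≠ D_KL(Q||P) in general.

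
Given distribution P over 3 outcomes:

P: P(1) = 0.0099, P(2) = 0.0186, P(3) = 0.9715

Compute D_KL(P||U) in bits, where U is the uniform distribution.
1.3716 bits

U(i) = 1/3 for all i

D_KL(P||U) = Σ P(x) log₂(P(x) / (1/3))
           = Σ P(x) log₂(P(x)) + log₂(3)
           = log₂(3) - H(P)

H(P) = -Σ P(x) log₂(P(x)):
  -P(1)·log₂(P(1)) = -(0.0099)·log₂(0.0099) = 0.06592
  -P(2)·log₂(P(2)) = -(0.0186)·log₂(0.0186) = 0.10692
  -P(3)·log₂(P(3)) = -(0.9715)·log₂(0.9715) = 0.04053
H(P) = 0.06592 + 0.10692 + 0.04053 = 0.21337 bits

log₂(3) = 1.58496 bits

D_KL(P||U) = 1.58496 - 0.21337 = 1.37159 ≈ 1.3716 bits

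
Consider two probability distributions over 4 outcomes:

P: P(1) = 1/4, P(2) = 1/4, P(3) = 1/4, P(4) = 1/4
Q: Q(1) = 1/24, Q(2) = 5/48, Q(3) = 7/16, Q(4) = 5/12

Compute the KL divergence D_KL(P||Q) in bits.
0.5759 bits

D_KL(P||Q) = Σ P(x) log₂(P(x)/Q(x))

Computing term by term:
  P(1)·log₂(P(1)/Q(1)) = (1/4)·log₂((1/4)/(1/24)) = 0.64624
  P(2)·log₂(P(2)/Q(2)) = (1/4)·log₂((1/4)/(5/48)) = 0.31576
  P(3)·log₂(P(3)/Q(3)) = (1/4)·log₂((1/4)/(7/16)) = -0.20184
  P(4)·log₂(P(4)/Q(4)) = (1/4)·log₂((1/4)/(5/12)) = -0.18424

D_KL(P||Q) = 0.64624 + 0.31576 - 0.20184 - 0.18424 = 0.57592 ≈ 0.5759 bits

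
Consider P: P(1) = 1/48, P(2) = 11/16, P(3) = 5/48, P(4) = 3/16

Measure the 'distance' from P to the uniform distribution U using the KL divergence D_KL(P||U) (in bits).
0.7193 bits

U(i) = 1/4 for all i

D_KL(P||U) = Σ P(x) log₂(P(x) / (1/4))
           = Σ P(x) log₂(P(x)) + log₂(4)
           = log₂(4) - H(P)

H(P) = -Σ P(x) log₂(P(x)):
  -P(1)·log₂(P(1)) = -(1/48)·log₂(1/48) = 0.11635
  -P(2)·log₂(P(2)) = -(11/16)·log₂(11/16) = 0.37164
  -P(3)·log₂(P(3)) = -(5/48)·log₂(5/48) = 0.33990
  -P(4)·log₂(P(4)) = -(3/16)·log₂(3/16) = 0.45282
H(P) = 0.11635 + 0.37164 + 0.33990 + 0.45282 = 1.28071 bits

log₂(4) = 2.00000 bits

D_KL(P||U) = 2.00000 - 1.28071 = 0.71929 ≈ 0.7193 bits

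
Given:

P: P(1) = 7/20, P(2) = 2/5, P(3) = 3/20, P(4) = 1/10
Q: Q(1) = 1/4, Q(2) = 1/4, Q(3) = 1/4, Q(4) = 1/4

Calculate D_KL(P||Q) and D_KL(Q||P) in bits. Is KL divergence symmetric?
D_KL(P||Q) = 0.1984 bits, D_KL(Q||P) = 0.2238 bits. No, KL divergence is not symmetric.

D_KL(P||Q) = Σ P(x) log₂(P(x)/Q(x))

Computing term by term:
  P(1)·log₂(P(1)/Q(1)) = (7/20)·log₂((7/20)/(1/4)) = 0.16990
  P(2)·log₂(P(2)/Q(2)) = (2/5)·log₂((2/5)/(1/4)) = 0.27123
  P(3)·log₂(P(3)/Q(3)) = (3/20)·log₂((3/20)/(1/4)) = -0.11054
  P(4)·log₂(P(4)/Q(4)) = (1/10)·log₂((1/10)/(1/4)) = -0.13219

D_KL(P||Q) = 0.16990 + 0.27123 - 0.11054 - 0.13219 = 0.19840 ≈ 0.1984 bits

D_KL(Q||P) = Σ Q(x) log₂(Q(x)/P(x))

Computing term by term:
  Q(1)·log₂(Q(1)/P(1)) = (1/4)·log₂((1/4)/(7/20)) = -0.12136
  Q(2)·log₂(Q(2)/P(2)) = (1/4)·log₂((1/4)/(2/5)) = -0.16952
  Q(3)·log₂(Q(3)/P(3)) = (1/4)·log₂((1/4)/(3/20)) = 0.18424
  Q(4)·log₂(Q(4)/P(4)) = (1/4)·log₂((1/4)/(1/10)) = 0.33048

D_KL(Q||P) = -0.12136 - 0.16952 + 0.18424 + 0.33048 = 0.22384 ≈ 0.2238 bits

These are NOT equal (difference: 0.0254 bits). KL divergence is asymmetric: D_KL(P||Q) ≠ D_KL(Q||P) in general.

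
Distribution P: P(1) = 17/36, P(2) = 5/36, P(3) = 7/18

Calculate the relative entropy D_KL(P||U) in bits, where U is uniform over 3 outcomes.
0.1484 bits

U(i) = 1/3 for all i

D_KL(P||U) = Σ P(x) log₂(P(x) / (1/3))
           = Σ P(x) log₂(P(x)) + log₂(3)
           = log₂(3) - H(P)

H(P) = -Σ P(x) log₂(P(x)):
  -P(1)·log₂(P(1)) = -(17/36)·log₂(17/36) = 0.51116
  -P(2)·log₂(P(2)) = -(5/36)·log₂(5/36) = 0.39556
  -P(3)·log₂(P(3)) = -(7/18)·log₂(7/18) = 0.52989
H(P) = 0.51116 + 0.39556 + 0.52989 = 1.43661 bits

log₂(3) = 1.58496 bits

D_KL(P||U) = 1.58496 - 1.43661 = 0.14835 ≈ 0.1484 bits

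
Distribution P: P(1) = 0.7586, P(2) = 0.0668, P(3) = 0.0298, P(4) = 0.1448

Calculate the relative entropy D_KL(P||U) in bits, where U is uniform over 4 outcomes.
0.8821 bits

U(i) = 1/4 for all i

D_KL(P||U) = Σ P(x) log₂(P(x) / (1/4))
           = Σ P(x) log₂(P(x)) + log₂(4)
           = log₂(4) - H(P)

H(P) = -Σ P(x) log₂(P(x)):
  -P(1)·log₂(P(1)) = -(0.7586)·log₂(0.7586) = 0.30237
  -P(2)·log₂(P(2)) = -(0.0668)·log₂(0.0668) = 0.26079
  -P(3)·log₂(P(3)) = -(0.0298)·log₂(0.0298) = 0.15104
  -P(4)·log₂(P(4)) = -(0.1448)·log₂(0.1448) = 0.40368
H(P) = 0.30237 + 0.26079 + 0.15104 + 0.40368 = 1.11788 bits

log₂(4) = 2.00000 bits

D_KL(P||U) = 2.00000 - 1.11788 = 0.88212 ≈ 0.8821 bits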